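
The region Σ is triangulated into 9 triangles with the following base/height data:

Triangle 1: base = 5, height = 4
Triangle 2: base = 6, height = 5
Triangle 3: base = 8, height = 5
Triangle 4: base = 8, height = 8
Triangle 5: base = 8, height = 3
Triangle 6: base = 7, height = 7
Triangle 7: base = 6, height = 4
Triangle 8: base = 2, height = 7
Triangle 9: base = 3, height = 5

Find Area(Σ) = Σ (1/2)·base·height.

(1/2)×5×4 + (1/2)×6×5 + (1/2)×8×5 + (1/2)×8×8 + (1/2)×8×3 + (1/2)×7×7 + (1/2)×6×4 + (1/2)×2×7 + (1/2)×3×5 = 140.0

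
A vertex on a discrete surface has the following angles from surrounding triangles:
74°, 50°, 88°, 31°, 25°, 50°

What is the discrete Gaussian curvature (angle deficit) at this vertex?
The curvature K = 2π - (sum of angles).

Sum of angles = 318°. K = 360° - 318° = 42° = 7π/30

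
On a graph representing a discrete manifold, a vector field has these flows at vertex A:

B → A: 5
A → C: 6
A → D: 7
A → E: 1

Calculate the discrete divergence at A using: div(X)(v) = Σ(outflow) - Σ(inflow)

Divergence = sum of outgoing flows = (-5) + 6 + 7 + 1 = 9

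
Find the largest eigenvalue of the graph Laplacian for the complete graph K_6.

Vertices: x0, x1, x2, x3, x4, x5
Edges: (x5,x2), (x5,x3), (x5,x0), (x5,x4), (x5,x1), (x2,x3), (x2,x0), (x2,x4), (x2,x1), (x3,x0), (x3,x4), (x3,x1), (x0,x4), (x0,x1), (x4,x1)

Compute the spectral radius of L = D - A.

For the complete graph K_n, L = nI − J (J = all-ones matrix). J has eigenvalues n (once, eigenvector 𝟙) and 0 (multiplicity n−1), so L has eigenvalues 0 (once) and n (multiplicity n−1). Here n = 6: eigenvalue 0 once and 6 with multiplicity 5.
Laplacian eigenvalues: [0.0, 6.0, 6.0, 6.0, 6.0, 6.0]. Largest eigenvalue (spectral radius) = 6.0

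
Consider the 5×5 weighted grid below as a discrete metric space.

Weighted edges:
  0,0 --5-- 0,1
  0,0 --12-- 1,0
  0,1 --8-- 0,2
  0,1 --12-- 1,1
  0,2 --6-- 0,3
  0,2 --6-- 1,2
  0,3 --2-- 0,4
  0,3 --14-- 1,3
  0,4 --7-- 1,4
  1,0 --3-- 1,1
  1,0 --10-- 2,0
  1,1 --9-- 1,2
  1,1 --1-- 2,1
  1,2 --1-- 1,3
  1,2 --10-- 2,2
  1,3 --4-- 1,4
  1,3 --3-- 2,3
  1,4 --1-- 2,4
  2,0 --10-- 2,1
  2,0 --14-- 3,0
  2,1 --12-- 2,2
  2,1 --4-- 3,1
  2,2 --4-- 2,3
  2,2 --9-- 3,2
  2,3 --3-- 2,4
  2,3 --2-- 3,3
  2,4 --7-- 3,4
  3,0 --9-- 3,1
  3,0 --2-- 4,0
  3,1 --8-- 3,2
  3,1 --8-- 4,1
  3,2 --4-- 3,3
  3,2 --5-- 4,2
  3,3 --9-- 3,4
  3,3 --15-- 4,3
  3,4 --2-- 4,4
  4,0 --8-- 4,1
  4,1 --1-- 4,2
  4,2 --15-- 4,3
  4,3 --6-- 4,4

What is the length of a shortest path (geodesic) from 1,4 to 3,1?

Shortest path: 1,4 → 2,4 → 2,3 → 3,3 → 3,2 → 3,1, total weight = 18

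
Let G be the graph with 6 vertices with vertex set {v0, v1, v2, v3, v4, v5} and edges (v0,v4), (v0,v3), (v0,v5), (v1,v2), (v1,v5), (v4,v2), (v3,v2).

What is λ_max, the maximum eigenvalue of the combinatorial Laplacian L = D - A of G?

Degrees: deg(v0) = 3, deg(v1) = 2, deg(v2) = 3, deg(v3) = 2, deg(v4) = 2, deg(v5) = 2.
L = D − A with rows/columns ordered (v0, v1, v2, v3, v4, v5):
  [ 3,  0,  0, -1, -1, -1]
  [ 0,  2, -1,  0,  0, -1]
  [ 0, -1,  3, -1, -1,  0]
  [-1,  0, -1,  2,  0,  0]
  [-1,  0, -1,  0,  2,  0]
  [-1, -1,  0,  0,  0,  2]
Characteristic polynomial: det(λI − L) = λ(λ² − 6λ + 6)(λ − 2)²(λ − 4).
Roots: λ = 0; (λ² − 6λ + 6) = 0 ⇒ λ = 3 ± √3 ≈ 1.2679, 4.7321; (λ − 2) = 0 ⇒ λ = 2 (multiplicity 2); (λ − 4) = 0 ⇒ λ = 4.
(Check: the roots sum (with multiplicity) to 14, matching trace L = Σdeg = 2·7 = 14.)
Laplacian eigenvalues: [0.0, 1.2679, 2.0, 2.0, 4.0, 4.7321]. Largest eigenvalue (spectral radius) = 4.7321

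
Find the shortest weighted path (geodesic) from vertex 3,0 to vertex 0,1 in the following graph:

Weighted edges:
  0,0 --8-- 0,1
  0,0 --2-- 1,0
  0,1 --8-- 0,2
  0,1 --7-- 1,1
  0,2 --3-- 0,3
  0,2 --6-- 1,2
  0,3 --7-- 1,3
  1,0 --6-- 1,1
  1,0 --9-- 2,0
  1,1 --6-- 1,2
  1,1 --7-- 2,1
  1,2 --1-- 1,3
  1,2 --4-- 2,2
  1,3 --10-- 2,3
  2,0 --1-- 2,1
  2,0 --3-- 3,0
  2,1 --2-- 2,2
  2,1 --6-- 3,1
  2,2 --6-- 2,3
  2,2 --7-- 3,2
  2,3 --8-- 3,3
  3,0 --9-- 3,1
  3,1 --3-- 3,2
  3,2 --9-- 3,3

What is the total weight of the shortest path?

Shortest path: 3,0 → 2,0 → 2,1 → 1,1 → 0,1, total weight = 18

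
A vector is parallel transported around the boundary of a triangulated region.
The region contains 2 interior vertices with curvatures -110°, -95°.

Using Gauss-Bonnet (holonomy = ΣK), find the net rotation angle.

Holonomy = total enclosed curvature = (-110°) + (-95°) = -205°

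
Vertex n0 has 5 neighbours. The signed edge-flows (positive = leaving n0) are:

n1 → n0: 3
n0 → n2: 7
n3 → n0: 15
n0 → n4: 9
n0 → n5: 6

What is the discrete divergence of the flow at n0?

Divergence = sum of outgoing flows = (-3) + 7 + (-15) + 9 + 6 = 4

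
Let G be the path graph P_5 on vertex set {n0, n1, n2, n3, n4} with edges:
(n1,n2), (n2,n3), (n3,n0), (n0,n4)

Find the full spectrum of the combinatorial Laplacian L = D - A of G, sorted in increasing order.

The path graph P_n has Laplacian eigenvalues λ_k = 2 − 2cos(kπ/n), k = 0, 1, …, n−1. Here n = 5:
k=0: 2 − 2cos(0) = 0.0; k=1: 2 − 2cos(π/5) = 0.382; k=2: 2 − 2cos(2π/5) = 1.382; k=3: 2 − 2cos(3π/5) = 2.618; k=4: 2 − 2cos(4π/5) = 3.618.
Laplacian eigenvalues (increasing order): [0.0, 0.382, 1.382, 2.618, 3.618]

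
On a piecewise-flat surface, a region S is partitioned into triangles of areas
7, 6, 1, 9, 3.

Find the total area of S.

7 + 6 + 1 + 9 + 3 = 26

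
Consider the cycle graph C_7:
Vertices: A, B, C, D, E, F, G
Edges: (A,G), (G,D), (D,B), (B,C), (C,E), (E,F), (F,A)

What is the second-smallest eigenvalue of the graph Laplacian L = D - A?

The cycle graph C_n has Laplacian eigenvalues λ_k = 2 − 2cos(2πk/n), k = 0, 1, …, n−1. Here n = 7:
k=0: 2 − 2cos(0) = 0.0; k=1: 2 − 2cos(2π/7) = 0.753; k=2: 2 − 2cos(4π/7) = 2.445; k=3: 2 − 2cos(6π/7) = 3.8019; k=4: 2 − 2cos(8π/7) = 3.8019; k=5: 2 − 2cos(10π/7) = 2.445; k=6: 2 − 2cos(12π/7) = 0.753.
Laplacian eigenvalues: [0.0, 0.753, 0.753, 2.445, 2.445, 3.8019, 3.8019]. Algebraic connectivity (smallest non-zero eigenvalue) = 0.753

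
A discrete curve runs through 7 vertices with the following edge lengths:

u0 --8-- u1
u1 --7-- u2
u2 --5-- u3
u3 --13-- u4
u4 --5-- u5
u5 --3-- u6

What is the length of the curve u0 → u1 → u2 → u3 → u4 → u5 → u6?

Arc length = 8 + 7 + 5 + 13 + 5 + 3 = 41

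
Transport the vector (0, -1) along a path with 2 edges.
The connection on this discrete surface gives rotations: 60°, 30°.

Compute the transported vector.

Total rotation: 60° + 30° = 90°. Final vector: (1, 0)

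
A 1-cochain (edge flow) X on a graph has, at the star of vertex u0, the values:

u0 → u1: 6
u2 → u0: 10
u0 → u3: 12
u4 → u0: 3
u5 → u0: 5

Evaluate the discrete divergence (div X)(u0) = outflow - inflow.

Divergence = sum of outgoing flows = 6 + (-10) + 12 + (-3) + (-5) = 0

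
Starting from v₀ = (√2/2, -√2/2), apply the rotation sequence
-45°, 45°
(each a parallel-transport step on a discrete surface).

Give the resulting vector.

Total rotation: (-45°) + 45° = 0°. Final vector: (0.7071, -0.7071)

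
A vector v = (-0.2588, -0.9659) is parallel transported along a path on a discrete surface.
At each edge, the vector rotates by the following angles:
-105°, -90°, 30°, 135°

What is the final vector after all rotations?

Total rotation: (-105°) + (-90°) + 30° + 135° = -30°. Final vector: (-0.7071, -0.7071)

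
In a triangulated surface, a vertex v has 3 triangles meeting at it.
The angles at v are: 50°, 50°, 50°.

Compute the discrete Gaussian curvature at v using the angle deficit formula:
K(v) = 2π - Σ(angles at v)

Sum of angles = 150°. K = 360° - 150° = 210° = 7π/6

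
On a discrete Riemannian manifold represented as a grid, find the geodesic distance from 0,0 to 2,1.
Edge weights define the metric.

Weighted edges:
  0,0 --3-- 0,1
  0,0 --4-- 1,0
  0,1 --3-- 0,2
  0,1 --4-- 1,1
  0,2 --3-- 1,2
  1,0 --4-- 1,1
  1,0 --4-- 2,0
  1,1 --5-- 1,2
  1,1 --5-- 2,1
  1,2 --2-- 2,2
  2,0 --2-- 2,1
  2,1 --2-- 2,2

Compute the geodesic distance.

Shortest path: 0,0 → 1,0 → 2,0 → 2,1, total weight = 10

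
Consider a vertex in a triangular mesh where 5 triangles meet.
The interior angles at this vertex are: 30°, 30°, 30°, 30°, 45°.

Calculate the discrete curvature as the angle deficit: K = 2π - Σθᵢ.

Sum of angles = 165°. K = 360° - 165° = 195° = 13π/12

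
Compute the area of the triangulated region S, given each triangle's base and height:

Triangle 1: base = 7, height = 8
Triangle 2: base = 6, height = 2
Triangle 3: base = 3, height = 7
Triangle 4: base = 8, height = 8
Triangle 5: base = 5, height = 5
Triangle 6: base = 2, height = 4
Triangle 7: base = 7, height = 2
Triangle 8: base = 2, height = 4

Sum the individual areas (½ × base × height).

(1/2)×7×8 + (1/2)×6×2 + (1/2)×3×7 + (1/2)×8×8 + (1/2)×5×5 + (1/2)×2×4 + (1/2)×7×2 + (1/2)×2×4 = 104.0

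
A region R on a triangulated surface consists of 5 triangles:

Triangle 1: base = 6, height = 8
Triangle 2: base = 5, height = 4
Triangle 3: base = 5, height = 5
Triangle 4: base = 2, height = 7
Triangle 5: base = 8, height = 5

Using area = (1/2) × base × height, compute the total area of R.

(1/2)×6×8 + (1/2)×5×4 + (1/2)×5×5 + (1/2)×2×7 + (1/2)×8×5 = 73.5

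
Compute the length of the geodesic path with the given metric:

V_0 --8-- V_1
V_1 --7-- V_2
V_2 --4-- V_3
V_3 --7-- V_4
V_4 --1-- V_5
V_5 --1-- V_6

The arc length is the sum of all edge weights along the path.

Arc length = 8 + 7 + 4 + 7 + 1 + 1 = 28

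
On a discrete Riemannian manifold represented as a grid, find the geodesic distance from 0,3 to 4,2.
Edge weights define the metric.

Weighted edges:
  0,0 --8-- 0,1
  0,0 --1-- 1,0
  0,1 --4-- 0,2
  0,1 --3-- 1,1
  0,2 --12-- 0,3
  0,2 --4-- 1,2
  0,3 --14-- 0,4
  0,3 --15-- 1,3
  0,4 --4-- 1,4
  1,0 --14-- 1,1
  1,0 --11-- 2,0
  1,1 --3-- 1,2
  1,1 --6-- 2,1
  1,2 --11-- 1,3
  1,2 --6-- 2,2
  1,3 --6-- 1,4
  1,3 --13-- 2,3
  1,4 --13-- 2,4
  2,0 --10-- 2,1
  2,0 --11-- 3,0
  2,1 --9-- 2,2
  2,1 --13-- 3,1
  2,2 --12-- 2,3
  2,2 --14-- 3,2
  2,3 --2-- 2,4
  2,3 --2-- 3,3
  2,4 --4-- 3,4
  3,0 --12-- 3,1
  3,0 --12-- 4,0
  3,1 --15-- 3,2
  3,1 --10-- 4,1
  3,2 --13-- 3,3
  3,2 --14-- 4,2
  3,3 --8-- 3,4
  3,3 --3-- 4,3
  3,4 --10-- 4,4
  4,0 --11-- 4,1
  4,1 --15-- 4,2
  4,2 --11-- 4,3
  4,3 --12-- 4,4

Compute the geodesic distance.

Shortest path: 0,3 → 1,3 → 2,3 → 3,3 → 4,3 → 4,2, total weight = 44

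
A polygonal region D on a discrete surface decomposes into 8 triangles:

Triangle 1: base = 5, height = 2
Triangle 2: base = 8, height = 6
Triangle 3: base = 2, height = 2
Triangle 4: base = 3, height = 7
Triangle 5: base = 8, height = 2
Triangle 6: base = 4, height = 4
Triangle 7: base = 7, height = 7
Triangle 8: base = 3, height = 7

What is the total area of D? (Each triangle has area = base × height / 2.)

(1/2)×5×2 + (1/2)×8×6 + (1/2)×2×2 + (1/2)×3×7 + (1/2)×8×2 + (1/2)×4×4 + (1/2)×7×7 + (1/2)×3×7 = 92.5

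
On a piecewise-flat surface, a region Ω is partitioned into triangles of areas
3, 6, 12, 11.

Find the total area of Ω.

3 + 6 + 12 + 11 = 32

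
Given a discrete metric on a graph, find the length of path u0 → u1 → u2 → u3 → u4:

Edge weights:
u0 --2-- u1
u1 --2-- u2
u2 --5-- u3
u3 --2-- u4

Arc length = 2 + 2 + 5 + 2 = 11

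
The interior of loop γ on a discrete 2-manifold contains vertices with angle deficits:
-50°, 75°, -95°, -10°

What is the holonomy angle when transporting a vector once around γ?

Holonomy = total enclosed curvature = (-50°) + 75° + (-95°) + (-10°) = -80°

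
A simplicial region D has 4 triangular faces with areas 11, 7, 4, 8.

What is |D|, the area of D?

11 + 7 + 4 + 8 = 30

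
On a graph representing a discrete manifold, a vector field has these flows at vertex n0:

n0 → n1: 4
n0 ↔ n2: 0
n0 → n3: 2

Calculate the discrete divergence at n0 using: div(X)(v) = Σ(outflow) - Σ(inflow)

Divergence = sum of outgoing flows = 4 + 0 + 2 = 6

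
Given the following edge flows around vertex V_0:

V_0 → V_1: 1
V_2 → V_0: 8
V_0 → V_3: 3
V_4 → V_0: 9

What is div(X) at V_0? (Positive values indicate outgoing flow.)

Divergence = sum of outgoing flows = 1 + (-8) + 3 + (-9) = -13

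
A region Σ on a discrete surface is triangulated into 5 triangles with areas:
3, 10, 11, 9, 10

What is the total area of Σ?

3 + 10 + 11 + 9 + 10 = 43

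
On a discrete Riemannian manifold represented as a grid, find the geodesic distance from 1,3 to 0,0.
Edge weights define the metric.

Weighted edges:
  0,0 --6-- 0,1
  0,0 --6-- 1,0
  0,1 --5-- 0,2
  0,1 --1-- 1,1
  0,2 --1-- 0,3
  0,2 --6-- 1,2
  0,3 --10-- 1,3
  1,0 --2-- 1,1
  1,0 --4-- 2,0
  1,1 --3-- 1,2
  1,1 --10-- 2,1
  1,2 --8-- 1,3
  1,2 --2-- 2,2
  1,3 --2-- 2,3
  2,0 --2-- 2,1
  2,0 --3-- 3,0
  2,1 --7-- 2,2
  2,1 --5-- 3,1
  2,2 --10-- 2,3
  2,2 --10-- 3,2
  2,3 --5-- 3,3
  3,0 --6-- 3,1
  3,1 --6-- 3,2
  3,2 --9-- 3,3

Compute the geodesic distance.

Shortest path: 1,3 → 1,2 → 1,1 → 0,1 → 0,0, total weight = 18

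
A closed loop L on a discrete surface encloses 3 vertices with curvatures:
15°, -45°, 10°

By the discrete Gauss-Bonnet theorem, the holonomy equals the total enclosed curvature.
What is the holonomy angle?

Holonomy = total enclosed curvature = 15° + (-45°) + 10° = -20°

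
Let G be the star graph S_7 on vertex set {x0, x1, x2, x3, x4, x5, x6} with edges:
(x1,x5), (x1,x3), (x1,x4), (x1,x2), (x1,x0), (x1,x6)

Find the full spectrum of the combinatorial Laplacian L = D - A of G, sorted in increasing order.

The star S_7 is the complete bipartite graph K_{1,6} (one hub of degree 6, 6 leaves of degree 1). The Laplacian spectrum of K_{p,q} is 0, p (multiplicity q−1), q (multiplicity p−1), p+q. With p = 1, q = 6: 0 once, 1 with multiplicity 5, and 7 once. (Check: trace L = sum of degrees = 12 = 5·1 + 7.)
Laplacian eigenvalues (increasing order): [0.0, 1.0, 1.0, 1.0, 1.0, 1.0, 7.0]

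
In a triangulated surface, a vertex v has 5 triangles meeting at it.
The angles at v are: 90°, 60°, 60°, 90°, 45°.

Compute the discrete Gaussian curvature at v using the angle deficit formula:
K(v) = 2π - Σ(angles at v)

Sum of angles = 345°. K = 360° - 345° = 15°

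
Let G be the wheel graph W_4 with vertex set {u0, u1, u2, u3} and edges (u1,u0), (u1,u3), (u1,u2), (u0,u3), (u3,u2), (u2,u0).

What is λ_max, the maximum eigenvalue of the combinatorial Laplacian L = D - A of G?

The wheel W_4 is the join K_1 ∨ C_3 (a hub joined to every vertex of a cycle of length 3). For a join G ∨ H (G on p vertices, H on q vertices) the Laplacian spectrum is 0, p+q, the eigenvalues of L(G) other than one 0 each shifted by +q, and the eigenvalues of L(H) other than one 0 each shifted by +p. With G = K_1 (p = 1, nothing left after dropping its 0) and H = C_3 (q = 3, eigenvalues 2 − 2cos(2πk/3), k = 0, …, 2; drop k = 0), the spectrum of W_4 is 0, 4, and 1 + (2 − 2cos(2πk/3)) = 3 − 2cos(2πk/3) for k = 1, …, 2:
k=1: 3 − 2cos(2π/3) = 4.0; k=2: 3 − 2cos(4π/3) = 4.0.
Laplacian eigenvalues: [0.0, 4.0, 4.0, 4.0]. Largest eigenvalue (spectral radius) = 4.0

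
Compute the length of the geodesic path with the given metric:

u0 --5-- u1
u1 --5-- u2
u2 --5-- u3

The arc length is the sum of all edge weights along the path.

Arc length = 5 + 5 + 5 = 15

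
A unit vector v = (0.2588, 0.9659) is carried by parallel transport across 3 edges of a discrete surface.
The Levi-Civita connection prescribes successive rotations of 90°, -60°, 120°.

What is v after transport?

Total rotation: 90° + (-60°) + 120° = 150°. Final vector: (-0.7071, -0.7071)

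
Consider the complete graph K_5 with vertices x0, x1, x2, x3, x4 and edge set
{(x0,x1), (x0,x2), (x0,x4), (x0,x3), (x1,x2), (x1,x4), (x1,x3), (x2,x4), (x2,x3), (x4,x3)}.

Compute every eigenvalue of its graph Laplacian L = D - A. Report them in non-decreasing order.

For the complete graph K_n, L = nI − J (J = all-ones matrix). J has eigenvalues n (once, eigenvector 𝟙) and 0 (multiplicity n−1), so L has eigenvalues 0 (once) and n (multiplicity n−1). Here n = 5: eigenvalue 0 once and 5 with multiplicity 4.
Laplacian eigenvalues (increasing order): [0.0, 5.0, 5.0, 5.0, 5.0]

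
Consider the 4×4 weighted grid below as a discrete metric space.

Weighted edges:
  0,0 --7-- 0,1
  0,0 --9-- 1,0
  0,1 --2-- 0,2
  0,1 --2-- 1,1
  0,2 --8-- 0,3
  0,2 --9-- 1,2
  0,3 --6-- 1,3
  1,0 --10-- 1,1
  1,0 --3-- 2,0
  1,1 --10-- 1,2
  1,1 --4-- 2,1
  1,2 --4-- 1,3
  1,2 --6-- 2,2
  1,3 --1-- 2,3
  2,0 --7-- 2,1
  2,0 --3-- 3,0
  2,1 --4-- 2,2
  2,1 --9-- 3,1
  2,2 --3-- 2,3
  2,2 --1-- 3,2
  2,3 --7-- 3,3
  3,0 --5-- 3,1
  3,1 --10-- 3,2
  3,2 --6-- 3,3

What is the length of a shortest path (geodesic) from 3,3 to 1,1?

Shortest path: 3,3 → 3,2 → 2,2 → 2,1 → 1,1, total weight = 15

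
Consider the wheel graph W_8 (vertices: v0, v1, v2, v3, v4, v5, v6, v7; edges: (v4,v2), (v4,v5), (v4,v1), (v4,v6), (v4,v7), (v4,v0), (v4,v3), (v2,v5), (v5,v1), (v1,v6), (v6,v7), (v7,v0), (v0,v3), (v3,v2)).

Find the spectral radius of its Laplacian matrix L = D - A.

The wheel W_8 is the join K_1 ∨ C_7 (a hub joined to every vertex of a cycle of length 7). For a join G ∨ H (G on p vertices, H on q vertices) the Laplacian spectrum is 0, p+q, the eigenvalues of L(G) other than one 0 each shifted by +q, and the eigenvalues of L(H) other than one 0 each shifted by +p. With G = K_1 (p = 1, nothing left after dropping its 0) and H = C_7 (q = 7, eigenvalues 2 − 2cos(2πk/7), k = 0, …, 6; drop k = 0), the spectrum of W_8 is 0, 8, and 1 + (2 − 2cos(2πk/7)) = 3 − 2cos(2πk/7) for k = 1, …, 6:
k=1: 3 − 2cos(2π/7) = 1.753; k=2: 3 − 2cos(4π/7) = 3.445; k=3: 3 − 2cos(6π/7) = 4.8019; k=4: 3 − 2cos(8π/7) = 4.8019; k=5: 3 − 2cos(10π/7) = 3.445; k=6: 3 − 2cos(12π/7) = 1.753.
Laplacian eigenvalues: [0.0, 1.753, 1.753, 3.445, 3.445, 4.8019, 4.8019, 8.0]. Largest eigenvalue (spectral radius) = 8.0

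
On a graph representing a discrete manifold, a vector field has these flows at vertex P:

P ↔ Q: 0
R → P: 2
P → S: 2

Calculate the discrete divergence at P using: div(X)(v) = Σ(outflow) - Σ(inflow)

Divergence = sum of outgoing flows = 0 + (-2) + 2 = 0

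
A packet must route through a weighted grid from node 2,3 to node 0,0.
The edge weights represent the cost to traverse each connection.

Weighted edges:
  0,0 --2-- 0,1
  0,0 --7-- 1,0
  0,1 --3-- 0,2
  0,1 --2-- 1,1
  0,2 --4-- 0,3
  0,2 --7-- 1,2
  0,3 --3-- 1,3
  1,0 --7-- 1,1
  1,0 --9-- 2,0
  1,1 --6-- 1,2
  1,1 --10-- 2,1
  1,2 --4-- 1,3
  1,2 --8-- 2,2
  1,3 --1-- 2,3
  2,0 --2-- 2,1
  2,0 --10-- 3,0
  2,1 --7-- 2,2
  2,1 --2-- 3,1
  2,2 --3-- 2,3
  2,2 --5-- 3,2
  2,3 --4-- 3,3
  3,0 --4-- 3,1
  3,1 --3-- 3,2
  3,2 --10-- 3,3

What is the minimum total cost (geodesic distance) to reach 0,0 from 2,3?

Shortest path: 2,3 → 1,3 → 0,3 → 0,2 → 0,1 → 0,0, total weight = 13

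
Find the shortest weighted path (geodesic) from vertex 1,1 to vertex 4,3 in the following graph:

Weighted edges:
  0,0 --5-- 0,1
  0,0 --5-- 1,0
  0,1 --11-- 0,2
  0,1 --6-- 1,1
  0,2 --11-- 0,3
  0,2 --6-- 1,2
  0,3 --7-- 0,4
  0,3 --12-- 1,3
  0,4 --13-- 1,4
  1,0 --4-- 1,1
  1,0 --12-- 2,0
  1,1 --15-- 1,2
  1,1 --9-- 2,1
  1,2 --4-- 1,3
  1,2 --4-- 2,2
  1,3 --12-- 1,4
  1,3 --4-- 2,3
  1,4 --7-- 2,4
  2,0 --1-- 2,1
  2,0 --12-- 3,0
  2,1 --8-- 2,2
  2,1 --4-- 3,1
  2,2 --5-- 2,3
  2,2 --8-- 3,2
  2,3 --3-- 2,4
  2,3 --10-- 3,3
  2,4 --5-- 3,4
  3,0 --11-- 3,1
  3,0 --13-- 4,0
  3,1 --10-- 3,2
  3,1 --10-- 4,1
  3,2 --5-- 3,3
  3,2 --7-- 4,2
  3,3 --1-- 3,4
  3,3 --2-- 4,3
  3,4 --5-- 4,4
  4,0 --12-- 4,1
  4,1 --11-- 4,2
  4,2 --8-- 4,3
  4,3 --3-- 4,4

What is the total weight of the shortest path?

Shortest path: 1,1 → 2,1 → 3,1 → 3,2 → 3,3 → 4,3, total weight = 30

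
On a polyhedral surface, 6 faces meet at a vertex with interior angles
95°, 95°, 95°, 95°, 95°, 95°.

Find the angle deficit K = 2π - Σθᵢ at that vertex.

Sum of angles = 570°. K = 360° - 570° = -210° = -7π/6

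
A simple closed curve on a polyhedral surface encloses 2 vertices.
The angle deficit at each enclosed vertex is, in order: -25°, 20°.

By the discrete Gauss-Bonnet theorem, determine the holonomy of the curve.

Holonomy = total enclosed curvature = (-25°) + 20° = -5°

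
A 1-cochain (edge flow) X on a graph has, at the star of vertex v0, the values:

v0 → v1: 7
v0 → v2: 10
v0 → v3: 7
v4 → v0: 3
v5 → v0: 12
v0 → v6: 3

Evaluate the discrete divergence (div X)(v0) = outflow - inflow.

Divergence = sum of outgoing flows = 7 + 10 + 7 + (-3) + (-12) + 3 = 12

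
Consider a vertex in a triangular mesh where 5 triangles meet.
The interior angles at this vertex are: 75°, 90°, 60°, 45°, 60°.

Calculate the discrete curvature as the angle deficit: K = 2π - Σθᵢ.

Sum of angles = 330°. K = 360° - 330° = 30°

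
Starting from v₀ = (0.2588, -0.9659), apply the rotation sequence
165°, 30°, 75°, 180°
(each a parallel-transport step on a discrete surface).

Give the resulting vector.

Total rotation: 165° + 30° + 75° + 180° = 450° ≡ 90° (mod 360°). Final vector: (0.9659, 0.2588)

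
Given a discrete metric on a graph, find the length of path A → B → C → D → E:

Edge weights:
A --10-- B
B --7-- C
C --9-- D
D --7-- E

Arc length = 10 + 7 + 9 + 7 = 33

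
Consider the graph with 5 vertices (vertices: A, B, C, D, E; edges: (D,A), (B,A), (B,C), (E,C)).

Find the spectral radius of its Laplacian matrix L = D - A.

Degrees: deg(A) = 2, deg(B) = 2, deg(C) = 2, deg(D) = 1, deg(E) = 1.
L = D − A with rows/columns ordered (A, B, C, D, E):
  [ 2, -1,  0, -1,  0]
  [-1,  2, -1,  0,  0]
  [ 0, -1,  2,  0, -1]
  [-1,  0,  0,  1,  0]
  [ 0,  0, -1,  0,  1]
Characteristic polynomial: det(λI − L) = λ(λ² − 3λ + 1)(λ² − 5λ + 5).
Roots: λ = 0; (λ² − 3λ + 1) = 0 ⇒ λ = (3 ± √5)/2 ≈ 0.382, 2.618; (λ² − 5λ + 5) = 0 ⇒ λ = (5 ± √5)/2 ≈ 1.382, 3.618.
(Check: the roots sum (with multiplicity) to 8, matching trace L = Σdeg = 2·4 = 8.)
Laplacian eigenvalues: [0.0, 0.382, 1.382, 2.618, 3.618]. Largest eigenvalue (spectral radius) = 3.618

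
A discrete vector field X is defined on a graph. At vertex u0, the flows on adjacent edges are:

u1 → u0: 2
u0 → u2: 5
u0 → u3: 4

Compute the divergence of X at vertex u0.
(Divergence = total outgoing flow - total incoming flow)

Divergence = sum of outgoing flows = (-2) + 5 + 4 = 7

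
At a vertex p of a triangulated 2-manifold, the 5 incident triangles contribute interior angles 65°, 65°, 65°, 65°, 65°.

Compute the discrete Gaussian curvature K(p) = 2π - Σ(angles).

Sum of angles = 325°. K = 360° - 325° = 35° = 7π/36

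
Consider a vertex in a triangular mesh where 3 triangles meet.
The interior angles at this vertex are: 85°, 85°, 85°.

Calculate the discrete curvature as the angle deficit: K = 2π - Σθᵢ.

Sum of angles = 255°. K = 360° - 255° = 105°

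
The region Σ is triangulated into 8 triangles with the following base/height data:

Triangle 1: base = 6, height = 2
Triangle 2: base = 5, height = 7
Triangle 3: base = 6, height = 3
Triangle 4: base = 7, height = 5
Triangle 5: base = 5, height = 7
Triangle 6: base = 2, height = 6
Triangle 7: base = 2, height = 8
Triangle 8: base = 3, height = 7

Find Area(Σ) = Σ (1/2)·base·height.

(1/2)×6×2 + (1/2)×5×7 + (1/2)×6×3 + (1/2)×7×5 + (1/2)×5×7 + (1/2)×2×6 + (1/2)×2×8 + (1/2)×3×7 = 92.0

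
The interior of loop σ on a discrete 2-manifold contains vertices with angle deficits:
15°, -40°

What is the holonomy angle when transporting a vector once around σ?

Holonomy = total enclosed curvature = 15° + (-40°) = -25°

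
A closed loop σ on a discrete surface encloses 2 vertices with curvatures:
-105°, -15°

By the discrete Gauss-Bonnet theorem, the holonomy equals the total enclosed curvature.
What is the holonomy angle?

Holonomy = total enclosed curvature = (-105°) + (-15°) = -120°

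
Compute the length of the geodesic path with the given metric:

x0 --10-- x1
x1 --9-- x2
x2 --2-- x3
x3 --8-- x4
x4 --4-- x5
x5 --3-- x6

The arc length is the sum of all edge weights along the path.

Arc length = 10 + 9 + 2 + 8 + 4 + 3 = 36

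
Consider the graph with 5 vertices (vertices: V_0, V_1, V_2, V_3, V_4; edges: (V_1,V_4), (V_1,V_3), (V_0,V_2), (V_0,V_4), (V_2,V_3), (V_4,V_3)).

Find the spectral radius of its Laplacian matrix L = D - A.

Degrees: deg(V_0) = 2, deg(V_1) = 2, deg(V_2) = 2, deg(V_3) = 3, deg(V_4) = 3.
L = D − A with rows/columns ordered (V_0, V_1, V_2, V_3, V_4):
  [ 2,  0, -1,  0, -1]
  [ 0,  2,  0, -1, -1]
  [-1,  0,  2, -1,  0]
  [ 0, -1, -1,  3, -1]
  [-1, -1,  0, -1,  3]
Characteristic polynomial: det(λI − L) = λ(λ² − 5λ + 5)(λ² − 7λ + 11).
Roots: λ = 0; (λ² − 5λ + 5) = 0 ⇒ λ = (5 ± √5)/2 ≈ 1.382, 3.618; (λ² − 7λ + 11) = 0 ⇒ λ = (7 ± √5)/2 ≈ 2.382, 4.618.
(Check: the roots sum (with multiplicity) to 12, matching trace L = Σdeg = 2·6 = 12.)
Laplacian eigenvalues: [0.0, 1.382, 2.382, 3.618, 4.618]. Largest eigenvalue (spectral radius) = 4.618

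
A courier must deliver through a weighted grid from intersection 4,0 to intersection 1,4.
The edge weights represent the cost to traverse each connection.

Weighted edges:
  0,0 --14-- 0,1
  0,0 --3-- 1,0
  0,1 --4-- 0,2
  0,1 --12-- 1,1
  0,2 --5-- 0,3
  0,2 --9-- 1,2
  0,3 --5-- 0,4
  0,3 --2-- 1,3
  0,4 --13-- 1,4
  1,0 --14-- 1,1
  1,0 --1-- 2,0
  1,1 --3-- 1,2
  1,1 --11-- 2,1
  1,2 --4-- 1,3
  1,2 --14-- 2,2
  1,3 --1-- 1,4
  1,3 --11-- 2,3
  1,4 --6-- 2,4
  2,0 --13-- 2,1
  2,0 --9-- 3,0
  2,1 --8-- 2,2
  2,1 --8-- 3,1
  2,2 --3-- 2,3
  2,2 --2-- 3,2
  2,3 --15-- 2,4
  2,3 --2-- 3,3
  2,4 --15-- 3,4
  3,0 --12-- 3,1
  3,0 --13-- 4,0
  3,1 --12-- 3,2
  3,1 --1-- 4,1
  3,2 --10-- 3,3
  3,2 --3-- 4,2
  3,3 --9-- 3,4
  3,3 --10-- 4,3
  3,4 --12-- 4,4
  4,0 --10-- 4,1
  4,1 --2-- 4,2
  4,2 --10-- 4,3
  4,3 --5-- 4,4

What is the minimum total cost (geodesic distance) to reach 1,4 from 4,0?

Shortest path: 4,0 → 4,1 → 4,2 → 3,2 → 2,2 → 2,3 → 1,3 → 1,4, total weight = 32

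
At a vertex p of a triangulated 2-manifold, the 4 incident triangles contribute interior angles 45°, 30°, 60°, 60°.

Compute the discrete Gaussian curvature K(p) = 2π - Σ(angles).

Sum of angles = 195°. K = 360° - 195° = 165° = 11π/12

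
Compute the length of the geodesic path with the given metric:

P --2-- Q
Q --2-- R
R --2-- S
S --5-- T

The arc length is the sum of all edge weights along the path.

Arc length = 2 + 2 + 2 + 5 = 11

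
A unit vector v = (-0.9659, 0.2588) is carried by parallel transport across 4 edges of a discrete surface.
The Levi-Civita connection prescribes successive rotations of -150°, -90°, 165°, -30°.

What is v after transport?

Total rotation: (-150°) + (-90°) + 165° + (-30°) = -105°. Final vector: (0.5000, 0.8660)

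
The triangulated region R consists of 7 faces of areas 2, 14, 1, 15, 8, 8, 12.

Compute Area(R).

2 + 14 + 1 + 15 + 8 + 8 + 12 = 60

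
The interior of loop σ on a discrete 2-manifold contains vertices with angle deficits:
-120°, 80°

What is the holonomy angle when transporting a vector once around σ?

Holonomy = total enclosed curvature = (-120°) + 80° = -40°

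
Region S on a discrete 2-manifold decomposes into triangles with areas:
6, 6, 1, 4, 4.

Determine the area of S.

6 + 6 + 1 + 4 + 4 = 21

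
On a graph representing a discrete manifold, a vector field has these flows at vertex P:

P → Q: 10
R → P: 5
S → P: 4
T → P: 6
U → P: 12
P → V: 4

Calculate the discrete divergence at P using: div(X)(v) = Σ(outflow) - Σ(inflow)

Divergence = sum of outgoing flows = 10 + (-5) + (-4) + (-6) + (-12) + 4 = -13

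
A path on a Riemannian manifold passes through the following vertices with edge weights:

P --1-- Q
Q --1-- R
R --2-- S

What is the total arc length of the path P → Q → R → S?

Arc length = 1 + 1 + 2 = 4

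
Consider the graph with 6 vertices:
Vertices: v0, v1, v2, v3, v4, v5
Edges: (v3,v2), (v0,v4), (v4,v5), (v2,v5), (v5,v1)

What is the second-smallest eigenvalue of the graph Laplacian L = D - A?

Degrees: deg(v0) = 1, deg(v1) = 1, deg(v2) = 2, deg(v3) = 1, deg(v4) = 2, deg(v5) = 3.
L = D − A with rows/columns ordered (v0, v1, v2, v3, v4, v5):
  [ 1,  0,  0,  0, -1,  0]
  [ 0,  1,  0,  0,  0, -1]
  [ 0,  0,  2, -1,  0, -1]
  [ 0,  0, -1,  1,  0,  0]
  [-1,  0,  0,  0,  2, -1]
  [ 0, -1, -1,  0, -1,  3]
Characteristic polynomial: det(λI − L) = λ(λ² − 3λ + 1)(λ² − 5λ + 3)(λ − 2).
Roots: λ = 0; (λ² − 3λ + 1) = 0 ⇒ λ = (3 ± √5)/2 ≈ 0.382, 2.618; (λ² − 5λ + 3) = 0 ⇒ λ = (5 ± √13)/2 ≈ 0.6972, 4.3028; (λ − 2) = 0 ⇒ λ = 2.
(Check: the roots sum (with multiplicity) to 10, matching trace L = Σdeg = 2·5 = 10.)
Laplacian eigenvalues: [0.0, 0.382, 0.6972, 2.0, 2.618, 4.3028]. Algebraic connectivity (smallest non-zero eigenvalue) = 0.382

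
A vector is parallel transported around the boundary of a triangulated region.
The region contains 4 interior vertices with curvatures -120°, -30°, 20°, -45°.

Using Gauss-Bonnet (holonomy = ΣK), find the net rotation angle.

Holonomy = total enclosed curvature = (-120°) + (-30°) + 20° + (-45°) = -175°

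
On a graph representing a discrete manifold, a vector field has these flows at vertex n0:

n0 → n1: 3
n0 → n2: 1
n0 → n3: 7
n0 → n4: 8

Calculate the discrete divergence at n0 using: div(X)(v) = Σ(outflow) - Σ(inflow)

Divergence = sum of outgoing flows = 3 + 1 + 7 + 8 = 19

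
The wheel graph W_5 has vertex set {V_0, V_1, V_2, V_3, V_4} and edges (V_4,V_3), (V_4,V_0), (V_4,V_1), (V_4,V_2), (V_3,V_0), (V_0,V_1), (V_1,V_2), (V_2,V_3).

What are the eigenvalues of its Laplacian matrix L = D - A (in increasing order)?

The wheel W_5 is the join K_1 ∨ C_4 (a hub joined to every vertex of a cycle of length 4). For a join G ∨ H (G on p vertices, H on q vertices) the Laplacian spectrum is 0, p+q, the eigenvalues of L(G) other than one 0 each shifted by +q, and the eigenvalues of L(H) other than one 0 each shifted by +p. With G = K_1 (p = 1, nothing left after dropping its 0) and H = C_4 (q = 4, eigenvalues 2 − 2cos(2πk/4), k = 0, …, 3; drop k = 0), the spectrum of W_5 is 0, 5, and 1 + (2 − 2cos(2πk/4)) = 3 − 2cos(2πk/4) for k = 1, …, 3:
k=1: 3 − 2cos(π/2) = 3.0; k=2: 3 − 2cos(π) = 5.0; k=3: 3 − 2cos(3π/2) = 3.0.
Laplacian eigenvalues (increasing order): [0.0, 3.0, 3.0, 5.0, 5.0]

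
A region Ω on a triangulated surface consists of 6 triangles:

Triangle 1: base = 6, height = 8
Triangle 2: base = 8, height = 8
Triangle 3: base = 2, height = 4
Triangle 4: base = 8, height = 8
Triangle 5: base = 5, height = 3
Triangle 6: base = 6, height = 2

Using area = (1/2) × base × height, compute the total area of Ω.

(1/2)×6×8 + (1/2)×8×8 + (1/2)×2×4 + (1/2)×8×8 + (1/2)×5×3 + (1/2)×6×2 = 105.5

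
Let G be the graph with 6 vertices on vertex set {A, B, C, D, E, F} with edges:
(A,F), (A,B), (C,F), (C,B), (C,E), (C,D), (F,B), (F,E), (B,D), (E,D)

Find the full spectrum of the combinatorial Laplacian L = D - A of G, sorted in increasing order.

Degrees: deg(A) = 2, deg(B) = 4, deg(C) = 4, deg(D) = 3, deg(E) = 3, deg(F) = 4.
L = D − A with rows/columns ordered (A, B, C, D, E, F):
  [ 2, -1,  0,  0,  0, -1]
  [-1,  4, -1, -1,  0, -1]
  [ 0, -1,  4, -1, -1, -1]
  [ 0, -1, -1,  3, -1,  0]
  [ 0,  0, -1, -1,  3, -1]
  [-1, -1, -1,  0, -1,  4]
Characteristic polynomial: det(λI − L) = λ(λ² − 7λ + 9)(λ² − 9λ + 19)(λ − 4).
Roots: λ = 0; (λ² − 7λ + 9) = 0 ⇒ λ = (7 ± √13)/2 ≈ 1.6972, 5.3028; (λ² − 9λ + 19) = 0 ⇒ λ = (9 ± √5)/2 ≈ 3.382, 5.618; (λ − 4) = 0 ⇒ λ = 4.
(Check: the roots sum (with multiplicity) to 20, matching trace L = Σdeg = 2·10 = 20.)
Laplacian eigenvalues (increasing order): [0.0, 1.6972, 3.382, 4.0, 5.3028, 5.618]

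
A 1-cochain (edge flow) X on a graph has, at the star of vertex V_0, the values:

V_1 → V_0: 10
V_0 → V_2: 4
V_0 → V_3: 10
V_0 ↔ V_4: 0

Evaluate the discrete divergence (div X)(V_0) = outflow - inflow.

Divergence = sum of outgoing flows = (-10) + 4 + 10 + 0 = 4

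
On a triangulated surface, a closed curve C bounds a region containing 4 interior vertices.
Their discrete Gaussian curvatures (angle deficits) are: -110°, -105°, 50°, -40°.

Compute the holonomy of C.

Holonomy = total enclosed curvature = (-110°) + (-105°) + 50° + (-40°) = -205°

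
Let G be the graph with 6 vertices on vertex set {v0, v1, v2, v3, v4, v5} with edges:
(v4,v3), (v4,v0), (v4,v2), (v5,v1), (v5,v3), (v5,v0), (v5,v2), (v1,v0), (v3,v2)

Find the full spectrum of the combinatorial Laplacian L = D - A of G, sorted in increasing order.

Degrees: deg(v0) = 3, deg(v1) = 2, deg(v2) = 3, deg(v3) = 3, deg(v4) = 3, deg(v5) = 4.
L = D − A with rows/columns ordered (v0, v1, v2, v3, v4, v5):
  [ 3, -1,  0,  0, -1, -1]
  [-1,  2,  0,  0,  0, -1]
  [ 0,  0,  3, -1, -1, -1]
  [ 0,  0, -1,  3, -1, -1]
  [-1,  0, -1, -1,  3,  0]
  [-1, -1, -1, -1,  0,  4]
Characteristic polynomial: det(λI − L) = λ(λ² − 7λ + 8)(λ − 3)(λ − 4)².
Roots: λ = 0; (λ² − 7λ + 8) = 0 ⇒ λ = (7 ± √17)/2 ≈ 1.4384, 5.5616; (λ − 3) = 0 ⇒ λ = 3; (λ − 4) = 0 ⇒ λ = 4 (multiplicity 2).
(Check: the roots sum (with multiplicity) to 18, matching trace L = Σdeg = 2·9 = 18.)
Laplacian eigenvalues (increasing order): [0.0, 1.4384, 3.0, 4.0, 4.0, 5.5616]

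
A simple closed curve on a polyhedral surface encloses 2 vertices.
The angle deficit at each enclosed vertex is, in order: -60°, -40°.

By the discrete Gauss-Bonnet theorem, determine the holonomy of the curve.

Holonomy = total enclosed curvature = (-60°) + (-40°) = -100°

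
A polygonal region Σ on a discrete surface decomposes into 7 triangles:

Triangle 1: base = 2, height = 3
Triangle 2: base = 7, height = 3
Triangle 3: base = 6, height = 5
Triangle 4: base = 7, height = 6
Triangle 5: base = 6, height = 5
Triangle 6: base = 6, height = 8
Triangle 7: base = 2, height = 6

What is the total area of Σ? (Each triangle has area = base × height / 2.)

(1/2)×2×3 + (1/2)×7×3 + (1/2)×6×5 + (1/2)×7×6 + (1/2)×6×5 + (1/2)×6×8 + (1/2)×2×6 = 94.5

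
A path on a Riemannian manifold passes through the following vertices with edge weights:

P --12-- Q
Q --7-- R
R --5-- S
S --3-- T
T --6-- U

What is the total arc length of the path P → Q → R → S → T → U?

Arc length = 12 + 7 + 5 + 3 + 6 = 33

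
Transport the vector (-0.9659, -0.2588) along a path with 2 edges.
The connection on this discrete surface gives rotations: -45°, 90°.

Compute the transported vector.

Total rotation: (-45°) + 90° = 45°. Final vector: (-0.5000, -0.8660)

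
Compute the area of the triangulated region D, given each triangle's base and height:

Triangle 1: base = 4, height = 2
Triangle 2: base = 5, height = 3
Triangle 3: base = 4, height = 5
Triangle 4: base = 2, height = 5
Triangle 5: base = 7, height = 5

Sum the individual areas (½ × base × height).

(1/2)×4×2 + (1/2)×5×3 + (1/2)×4×5 + (1/2)×2×5 + (1/2)×7×5 = 44.0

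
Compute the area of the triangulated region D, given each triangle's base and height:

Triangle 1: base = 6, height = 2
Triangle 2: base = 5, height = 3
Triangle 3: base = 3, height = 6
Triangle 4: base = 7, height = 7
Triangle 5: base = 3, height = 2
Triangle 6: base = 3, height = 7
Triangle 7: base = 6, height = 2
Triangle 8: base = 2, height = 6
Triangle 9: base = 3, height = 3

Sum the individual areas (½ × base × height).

(1/2)×6×2 + (1/2)×5×3 + (1/2)×3×6 + (1/2)×7×7 + (1/2)×3×2 + (1/2)×3×7 + (1/2)×6×2 + (1/2)×2×6 + (1/2)×3×3 = 77.0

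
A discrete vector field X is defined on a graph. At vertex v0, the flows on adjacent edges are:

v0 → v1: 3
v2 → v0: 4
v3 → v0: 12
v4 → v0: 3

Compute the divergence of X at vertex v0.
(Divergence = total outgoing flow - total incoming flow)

Divergence = sum of outgoing flows = 3 + (-4) + (-12) + (-3) = -16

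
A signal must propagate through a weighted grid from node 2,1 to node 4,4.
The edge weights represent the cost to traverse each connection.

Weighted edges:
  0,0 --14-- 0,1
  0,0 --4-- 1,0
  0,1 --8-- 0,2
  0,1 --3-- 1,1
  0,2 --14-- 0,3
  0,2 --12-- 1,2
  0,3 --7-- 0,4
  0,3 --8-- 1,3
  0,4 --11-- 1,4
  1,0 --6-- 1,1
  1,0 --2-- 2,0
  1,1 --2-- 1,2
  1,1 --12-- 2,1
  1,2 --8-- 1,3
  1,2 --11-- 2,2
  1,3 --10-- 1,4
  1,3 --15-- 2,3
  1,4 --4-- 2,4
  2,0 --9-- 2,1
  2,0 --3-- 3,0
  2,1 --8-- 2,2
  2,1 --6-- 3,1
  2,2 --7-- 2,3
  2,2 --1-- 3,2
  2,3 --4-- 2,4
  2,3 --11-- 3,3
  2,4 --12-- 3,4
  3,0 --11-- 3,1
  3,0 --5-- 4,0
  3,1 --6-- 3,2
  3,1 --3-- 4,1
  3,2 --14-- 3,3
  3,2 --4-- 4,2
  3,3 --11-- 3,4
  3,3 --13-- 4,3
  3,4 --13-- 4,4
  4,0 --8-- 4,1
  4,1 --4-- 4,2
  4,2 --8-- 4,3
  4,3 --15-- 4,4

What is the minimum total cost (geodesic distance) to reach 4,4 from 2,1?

Shortest path: 2,1 → 2,2 → 3,2 → 4,2 → 4,3 → 4,4, total weight = 36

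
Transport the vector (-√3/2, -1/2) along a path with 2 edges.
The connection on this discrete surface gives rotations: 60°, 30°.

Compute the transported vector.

Total rotation: 60° + 30° = 90°. Final vector: (0.5000, -0.8660)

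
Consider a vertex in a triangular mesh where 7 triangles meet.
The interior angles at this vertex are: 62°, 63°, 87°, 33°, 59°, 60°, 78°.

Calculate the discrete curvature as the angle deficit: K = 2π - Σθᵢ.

Sum of angles = 442°. K = 360° - 442° = -82° = -41π/90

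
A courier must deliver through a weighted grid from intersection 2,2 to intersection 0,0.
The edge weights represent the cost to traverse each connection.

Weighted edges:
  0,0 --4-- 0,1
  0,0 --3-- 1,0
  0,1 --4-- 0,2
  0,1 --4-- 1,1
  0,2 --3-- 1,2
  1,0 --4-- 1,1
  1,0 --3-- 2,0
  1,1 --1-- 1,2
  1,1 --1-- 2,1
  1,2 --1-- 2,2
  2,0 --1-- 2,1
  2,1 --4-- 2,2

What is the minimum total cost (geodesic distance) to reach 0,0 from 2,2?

Shortest path: 2,2 → 1,2 → 1,1 → 1,0 → 0,0, total weight = 9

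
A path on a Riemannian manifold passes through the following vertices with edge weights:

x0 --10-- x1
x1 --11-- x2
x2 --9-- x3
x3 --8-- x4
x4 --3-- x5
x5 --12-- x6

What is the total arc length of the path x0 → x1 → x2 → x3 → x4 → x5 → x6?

Arc length = 10 + 11 + 9 + 8 + 3 + 12 = 53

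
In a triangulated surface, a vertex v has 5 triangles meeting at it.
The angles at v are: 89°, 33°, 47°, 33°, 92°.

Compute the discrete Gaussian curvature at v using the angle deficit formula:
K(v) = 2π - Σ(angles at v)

Sum of angles = 294°. K = 360° - 294° = 66° = 11π/30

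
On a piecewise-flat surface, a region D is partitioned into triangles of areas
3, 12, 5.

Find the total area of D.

3 + 12 + 5 = 20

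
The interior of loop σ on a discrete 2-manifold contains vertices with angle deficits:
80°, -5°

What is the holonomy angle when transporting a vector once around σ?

Holonomy = total enclosed curvature = 80° + (-5°) = 75°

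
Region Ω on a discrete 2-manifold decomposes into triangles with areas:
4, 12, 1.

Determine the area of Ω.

4 + 12 + 1 = 17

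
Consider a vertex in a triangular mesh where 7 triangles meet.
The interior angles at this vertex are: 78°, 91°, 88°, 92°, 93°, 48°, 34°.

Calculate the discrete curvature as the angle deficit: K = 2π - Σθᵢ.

Sum of angles = 524°. K = 360° - 524° = -164° = -41π/45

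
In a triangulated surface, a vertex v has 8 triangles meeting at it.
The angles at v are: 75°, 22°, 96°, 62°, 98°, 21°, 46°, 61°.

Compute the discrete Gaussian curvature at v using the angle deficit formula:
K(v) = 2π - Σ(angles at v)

Sum of angles = 481°. K = 360° - 481° = -121° = -121π/180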